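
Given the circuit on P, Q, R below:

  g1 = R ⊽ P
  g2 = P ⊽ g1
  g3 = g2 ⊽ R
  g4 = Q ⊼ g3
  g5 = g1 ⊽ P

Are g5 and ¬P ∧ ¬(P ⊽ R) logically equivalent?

g1 = R ⊽ P
g5 = g1 ⊽ P = (R ⊽ P) ⊽ P
At P=0, Q=0, R=0: circuit gives 0, formula gives 0.
At P=0, Q=0, R=1: circuit gives 1, formula gives 1.
Agrees on all 8 inputs.

Yes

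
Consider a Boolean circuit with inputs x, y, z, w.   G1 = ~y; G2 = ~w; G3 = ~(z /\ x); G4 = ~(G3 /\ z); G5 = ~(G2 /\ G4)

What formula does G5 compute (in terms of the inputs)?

~(~w /\ (~((~(z /\ x)) /\ z)))

G2 = ~w
G3 = ~(z /\ x)
G4 = ~(G3 /\ z) = ~((~(z /\ x)) /\ z)
G5 = ~(G2 /\ G4) = ~(~w /\ (~((~(z /\ x)) /\ z)))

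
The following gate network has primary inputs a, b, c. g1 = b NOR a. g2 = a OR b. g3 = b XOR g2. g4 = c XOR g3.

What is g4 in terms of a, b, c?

c XOR (b XOR (a OR b))

g2 = a OR b
g3 = b XOR g2 = b XOR (a OR b)
g4 = c XOR g3 = c XOR (b XOR (a OR b))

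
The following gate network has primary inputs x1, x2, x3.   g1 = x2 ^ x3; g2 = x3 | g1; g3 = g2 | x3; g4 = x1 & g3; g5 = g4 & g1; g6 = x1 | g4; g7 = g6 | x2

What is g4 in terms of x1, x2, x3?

g1 = x2 ^ x3
g2 = x3 | g1 = x3 | (x2 ^ x3)
g3 = g2 | x3 = (x3 | (x2 ^ x3)) | x3
g4 = x1 & g3 = x1 & ((x3 | (x2 ^ x3)) | x3)

x1 & ((x3 | (x2 ^ x3)) | x3)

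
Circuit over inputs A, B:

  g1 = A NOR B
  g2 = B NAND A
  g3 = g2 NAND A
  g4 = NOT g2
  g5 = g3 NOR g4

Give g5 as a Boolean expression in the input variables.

((B NAND A) NAND A) NOR NOT (B NAND A)

g2 = B NAND A
g3 = g2 NAND A = (B NAND A) NAND A
g4 = NOT g2 = NOT (B NAND A)
g5 = g3 NOR g4 = ((B NAND A) NAND A) NOR NOT (B NAND A)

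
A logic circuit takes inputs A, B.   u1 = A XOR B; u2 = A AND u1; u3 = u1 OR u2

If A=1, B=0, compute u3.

1

u1 = 1 XOR 0 = 1
u2 = 1 AND 1 = 1
u3 = 1 OR 1 = 1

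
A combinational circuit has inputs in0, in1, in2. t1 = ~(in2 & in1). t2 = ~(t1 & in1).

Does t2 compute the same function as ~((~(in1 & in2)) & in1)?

t1 = ~(in2 & in1)
t2 = ~(t1 & in1) = ~((~(in2 & in1)) & in1)
At in0=0, in1=1, in2=0: circuit gives 0, formula gives 0.
At in0=0, in1=0, in2=0: circuit gives 1, formula gives 1.
Agrees on all 8 inputs.

Yes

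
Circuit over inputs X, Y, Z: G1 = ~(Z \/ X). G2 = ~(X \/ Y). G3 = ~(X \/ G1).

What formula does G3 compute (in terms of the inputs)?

G1 = ~(Z \/ X)
G3 = ~(X \/ G1) = ~(X \/ (~(Z \/ X)))

~(X \/ (~(Z \/ X)))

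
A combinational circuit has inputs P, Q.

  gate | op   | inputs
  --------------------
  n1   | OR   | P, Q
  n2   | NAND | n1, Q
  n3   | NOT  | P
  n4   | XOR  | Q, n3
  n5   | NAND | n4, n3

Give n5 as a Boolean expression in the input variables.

n3 = NOT P
n4 = Q XOR n3 = Q XOR NOT P
n5 = n4 NAND n3 = (Q XOR NOT P) NAND NOT P

(Q XOR NOT P) NAND NOT P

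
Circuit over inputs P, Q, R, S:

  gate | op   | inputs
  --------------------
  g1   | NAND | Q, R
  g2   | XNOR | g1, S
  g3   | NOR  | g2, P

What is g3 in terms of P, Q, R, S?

g1 = Q NAND R
g2 = g1 XNOR S = (Q NAND R) XNOR S
g3 = g2 NOR P = ((Q NAND R) XNOR S) NOR P

((Q NAND R) XNOR S) NOR P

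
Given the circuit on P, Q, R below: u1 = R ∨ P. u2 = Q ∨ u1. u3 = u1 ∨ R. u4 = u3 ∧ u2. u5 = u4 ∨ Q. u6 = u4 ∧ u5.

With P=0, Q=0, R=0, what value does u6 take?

u1 = 0 ∨ 0 = 0
u2 = 0 ∨ 0 = 0
u3 = 0 ∨ 0 = 0
u4 = 0 ∧ 0 = 0
u5 = 0 ∨ 0 = 0
u6 = 0 ∧ 0 = 0

0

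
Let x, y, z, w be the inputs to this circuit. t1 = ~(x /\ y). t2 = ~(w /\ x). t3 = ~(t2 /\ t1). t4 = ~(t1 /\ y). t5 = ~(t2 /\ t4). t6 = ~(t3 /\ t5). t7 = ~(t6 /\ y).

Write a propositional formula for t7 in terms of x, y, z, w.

~((~((~((~(w /\ x)) /\ (~(x /\ y)))) /\ (~((~(w /\ x)) /\ (~((~(x /\ y)) /\ y)))))) /\ y)

t1 = ~(x /\ y)
t2 = ~(w /\ x)
t3 = ~(t2 /\ t1) = ~((~(w /\ x)) /\ (~(x /\ y)))
t4 = ~(t1 /\ y) = ~((~(x /\ y)) /\ y)
t5 = ~(t2 /\ t4) = ~((~(w /\ x)) /\ (~((~(x /\ y)) /\ y)))
t6 = ~(t3 /\ t5) = ~((~((~(w /\ x)) /\ (~(x /\ y)))) /\ (~((~(w /\ x)) /\ (~((~(x /\ y)) /\ y)))))
t7 = ~(t6 /\ y) = ~((~((~((~(w /\ x)) /\ (~(x /\ y)))) /\ (~((~(w /\ x)) /\ (~((~(x /\ y)) /\ y)))))) /\ y)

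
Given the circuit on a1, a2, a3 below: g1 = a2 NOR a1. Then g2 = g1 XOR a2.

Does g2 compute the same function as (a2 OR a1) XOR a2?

g1 = a2 NOR a1
g2 = g1 XOR a2 = (a2 NOR a1) XOR a2
At a1=0, a2=0, a3=0: circuit gives 1, formula gives 0.

No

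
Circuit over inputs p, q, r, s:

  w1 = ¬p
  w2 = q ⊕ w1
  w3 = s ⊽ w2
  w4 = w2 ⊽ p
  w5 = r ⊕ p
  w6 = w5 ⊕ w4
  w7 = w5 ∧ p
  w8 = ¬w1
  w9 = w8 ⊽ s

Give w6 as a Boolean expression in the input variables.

w1 = ¬p
w2 = q ⊕ w1 = q ⊕ ¬p
w4 = w2 ⊽ p = (q ⊕ ¬p) ⊽ p
w5 = r ⊕ p
w6 = w5 ⊕ w4 = (r ⊕ p) ⊕ ((q ⊕ ¬p) ⊽ p)

(r ⊕ p) ⊕ ((q ⊕ ¬p) ⊽ p)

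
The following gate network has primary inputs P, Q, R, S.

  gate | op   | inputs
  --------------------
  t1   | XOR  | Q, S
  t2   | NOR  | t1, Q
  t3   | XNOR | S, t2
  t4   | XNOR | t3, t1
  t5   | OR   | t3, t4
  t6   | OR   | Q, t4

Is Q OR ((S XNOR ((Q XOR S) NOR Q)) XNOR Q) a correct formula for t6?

No

t1 = Q XOR S
t2 = t1 NOR Q = (Q XOR S) NOR Q
t3 = S XNOR t2 = S XNOR ((Q XOR S) NOR Q)
t4 = t3 XNOR t1 = (S XNOR ((Q XOR S) NOR Q)) XNOR (Q XOR S)
t6 = Q OR t4 = Q OR ((S XNOR ((Q XOR S) NOR Q)) XNOR (Q XOR S))
At P=0, Q=0, R=0, S=1: circuit gives 0, formula gives 1.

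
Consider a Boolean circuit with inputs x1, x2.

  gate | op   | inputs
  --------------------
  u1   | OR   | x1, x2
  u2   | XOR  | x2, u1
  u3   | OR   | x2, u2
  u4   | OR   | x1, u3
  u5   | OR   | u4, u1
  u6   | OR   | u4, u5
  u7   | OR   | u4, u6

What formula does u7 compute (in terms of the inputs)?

(x1 OR (x2 OR (x2 XOR (x1 OR x2)))) OR ((x1 OR (x2 OR (x2 XOR (x1 OR x2)))) OR ((x1 OR (x2 OR (x2 XOR (x1 OR x2)))) OR (x1 OR x2)))

u1 = x1 OR x2
u2 = x2 XOR u1 = x2 XOR (x1 OR x2)
u3 = x2 OR u2 = x2 OR (x2 XOR (x1 OR x2))
u4 = x1 OR u3 = x1 OR (x2 OR (x2 XOR (x1 OR x2)))
u5 = u4 OR u1 = (x1 OR (x2 OR (x2 XOR (x1 OR x2)))) OR (x1 OR x2)
u6 = u4 OR u5 = (x1 OR (x2 OR (x2 XOR (x1 OR x2)))) OR ((x1 OR (x2 OR (x2 XOR (x1 OR x2)))) OR (x1 OR x2))
u7 = u4 OR u6 = (x1 OR (x2 OR (x2 XOR (x1 OR x2)))) OR ((x1 OR (x2 OR (x2 XOR (x1 OR x2)))) OR ((x1 OR (x2 OR (x2 XOR (x1 OR x2)))) OR (x1 OR x2)))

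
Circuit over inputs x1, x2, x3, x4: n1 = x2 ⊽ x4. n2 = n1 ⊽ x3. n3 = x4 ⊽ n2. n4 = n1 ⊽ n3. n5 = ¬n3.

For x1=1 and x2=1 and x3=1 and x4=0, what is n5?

0

n1 = 1 ⊽ 0 = 0
n2 = 0 ⊽ 1 = 0
n3 = 0 ⊽ 0 = 1
n5 = ¬1 = 0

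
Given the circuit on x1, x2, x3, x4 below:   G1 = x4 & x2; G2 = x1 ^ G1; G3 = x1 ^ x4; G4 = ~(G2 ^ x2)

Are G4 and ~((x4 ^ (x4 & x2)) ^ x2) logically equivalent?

No

G1 = x4 & x2
G2 = x1 ^ G1 = x1 ^ (x4 & x2)
G4 = ~(G2 ^ x2) = ~((x1 ^ (x4 & x2)) ^ x2)
At x1=0, x2=0, x3=0, x4=1: circuit gives 1, formula gives 0.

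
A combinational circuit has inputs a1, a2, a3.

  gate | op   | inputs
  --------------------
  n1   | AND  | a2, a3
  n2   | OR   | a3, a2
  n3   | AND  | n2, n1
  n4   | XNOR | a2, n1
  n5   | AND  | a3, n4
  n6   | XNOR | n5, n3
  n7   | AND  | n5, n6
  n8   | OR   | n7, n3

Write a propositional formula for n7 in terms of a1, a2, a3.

n1 = a2 AND a3
n2 = a3 OR a2
n3 = n2 AND n1 = (a3 OR a2) AND (a2 AND a3)
n4 = a2 XNOR n1 = a2 XNOR (a2 AND a3)
n5 = a3 AND n4 = a3 AND (a2 XNOR (a2 AND a3))
n6 = n5 XNOR n3 = (a3 AND (a2 XNOR (a2 AND a3))) XNOR ((a3 OR a2) AND (a2 AND a3))
n7 = n5 AND n6 = (a3 AND (a2 XNOR (a2 AND a3))) AND ((a3 AND (a2 XNOR (a2 AND a3))) XNOR ((a3 OR a2) AND (a2 AND a3)))

(a3 AND (a2 XNOR (a2 AND a3))) AND ((a3 AND (a2 XNOR (a2 AND a3))) XNOR ((a3 OR a2) AND (a2 AND a3)))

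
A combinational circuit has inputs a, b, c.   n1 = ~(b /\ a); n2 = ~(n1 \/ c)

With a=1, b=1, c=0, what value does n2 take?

n1 = ~(1 /\ 1) = 0
n2 = ~(0 \/ 0) = 1

1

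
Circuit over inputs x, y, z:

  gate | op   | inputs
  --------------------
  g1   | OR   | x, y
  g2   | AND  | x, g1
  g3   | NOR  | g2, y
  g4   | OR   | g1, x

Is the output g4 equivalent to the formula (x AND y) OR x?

No

g1 = x OR y
g4 = g1 OR x = (x OR y) OR x
At x=0, y=1, z=0: circuit gives 1, formula gives 0.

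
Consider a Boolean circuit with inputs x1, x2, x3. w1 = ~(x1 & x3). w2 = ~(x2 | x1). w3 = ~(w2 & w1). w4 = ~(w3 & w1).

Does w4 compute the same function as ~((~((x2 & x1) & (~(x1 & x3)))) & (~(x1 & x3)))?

w1 = ~(x1 & x3)
w2 = ~(x2 | x1)
w3 = ~(w2 & w1) = ~((~(x2 | x1)) & (~(x1 & x3)))
w4 = ~(w3 & w1) = ~((~((~(x2 | x1)) & (~(x1 & x3)))) & (~(x1 & x3)))
At x1=0, x2=0, x3=0: circuit gives 1, formula gives 0.

No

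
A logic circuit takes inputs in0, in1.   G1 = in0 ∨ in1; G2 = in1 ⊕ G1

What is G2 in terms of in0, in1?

in1 ⊕ (in0 ∨ in1)

G1 = in0 ∨ in1
G2 = in1 ⊕ G1 = in1 ⊕ (in0 ∨ in1)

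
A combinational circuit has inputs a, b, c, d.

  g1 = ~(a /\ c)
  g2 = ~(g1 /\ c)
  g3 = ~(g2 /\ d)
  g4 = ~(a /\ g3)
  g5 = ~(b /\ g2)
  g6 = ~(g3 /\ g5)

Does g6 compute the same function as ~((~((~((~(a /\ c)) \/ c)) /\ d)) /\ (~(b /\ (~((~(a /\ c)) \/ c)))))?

g1 = ~(a /\ c)
g2 = ~(g1 /\ c) = ~((~(a /\ c)) /\ c)
g3 = ~(g2 /\ d) = ~((~((~(a /\ c)) /\ c)) /\ d)
g5 = ~(b /\ g2) = ~(b /\ (~((~(a /\ c)) /\ c)))
g6 = ~(g3 /\ g5) = ~((~((~((~(a /\ c)) /\ c)) /\ d)) /\ (~(b /\ (~((~(a /\ c)) /\ c)))))
At a=0, b=0, c=0, d=1: circuit gives 1, formula gives 0.

No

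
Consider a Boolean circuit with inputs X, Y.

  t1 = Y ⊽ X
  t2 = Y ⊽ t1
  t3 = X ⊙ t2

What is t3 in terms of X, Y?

X ⊙ (Y ⊽ (Y ⊽ X))

t1 = Y ⊽ X
t2 = Y ⊽ t1 = Y ⊽ (Y ⊽ X)
t3 = X ⊙ t2 = X ⊙ (Y ⊽ (Y ⊽ X))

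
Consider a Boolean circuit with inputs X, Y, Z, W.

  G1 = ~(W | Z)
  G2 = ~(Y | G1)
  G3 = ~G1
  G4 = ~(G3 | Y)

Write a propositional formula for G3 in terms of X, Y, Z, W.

~(~(W | Z))

G1 = ~(W | Z)
G3 = ~G1 = ~(~(W | Z))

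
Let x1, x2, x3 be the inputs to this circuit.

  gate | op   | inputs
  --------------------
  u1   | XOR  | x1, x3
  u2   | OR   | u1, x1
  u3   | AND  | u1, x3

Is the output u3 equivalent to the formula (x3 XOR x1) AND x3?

u1 = x1 XOR x3
u3 = u1 AND x3 = (x1 XOR x3) AND x3
At x1=0, x2=0, x3=0: circuit gives 0, formula gives 0.
At x1=0, x2=0, x3=1: circuit gives 1, formula gives 1.
Agrees on all 8 inputs.

Yes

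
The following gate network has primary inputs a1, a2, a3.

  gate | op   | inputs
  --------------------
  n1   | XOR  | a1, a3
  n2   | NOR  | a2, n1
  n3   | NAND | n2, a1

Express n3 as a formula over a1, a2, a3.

n1 = a1 XOR a3
n2 = a2 NOR n1 = a2 NOR (a1 XOR a3)
n3 = n2 NAND a1 = (a2 NOR (a1 XOR a3)) NAND a1

(a2 NOR (a1 XOR a3)) NAND a1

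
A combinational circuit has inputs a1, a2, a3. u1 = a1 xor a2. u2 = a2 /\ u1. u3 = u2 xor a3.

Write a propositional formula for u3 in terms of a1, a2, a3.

u1 = a1 xor a2
u2 = a2 /\ u1 = a2 /\ (a1 xor a2)
u3 = u2 xor a3 = (a2 /\ (a1 xor a2)) xor a3

(a2 /\ (a1 xor a2)) xor a3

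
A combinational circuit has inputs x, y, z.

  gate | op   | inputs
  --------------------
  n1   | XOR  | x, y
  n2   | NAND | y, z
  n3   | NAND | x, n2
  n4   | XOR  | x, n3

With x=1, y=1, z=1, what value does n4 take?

n2 = 1 NAND 1 = 0
n3 = 1 NAND 0 = 1
n4 = 1 XOR 1 = 0

0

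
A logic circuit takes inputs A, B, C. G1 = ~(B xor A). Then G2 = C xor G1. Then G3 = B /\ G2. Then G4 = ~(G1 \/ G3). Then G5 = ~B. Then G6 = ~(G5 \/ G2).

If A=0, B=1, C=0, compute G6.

G1 = ~(1 xor 0) = 0
G2 = 0 xor 0 = 0
G5 = ~1 = 0
G6 = ~(0 \/ 0) = 1

1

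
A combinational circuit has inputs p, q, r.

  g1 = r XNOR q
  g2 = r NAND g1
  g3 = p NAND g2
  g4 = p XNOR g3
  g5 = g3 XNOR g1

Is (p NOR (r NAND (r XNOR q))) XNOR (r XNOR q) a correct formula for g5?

g1 = r XNOR q
g2 = r NAND g1 = r NAND (r XNOR q)
g3 = p NAND g2 = p NAND (r NAND (r XNOR q))
g5 = g3 XNOR g1 = (p NAND (r NAND (r XNOR q))) XNOR (r XNOR q)
At p=0, q=0, r=0: circuit gives 1, formula gives 0.

No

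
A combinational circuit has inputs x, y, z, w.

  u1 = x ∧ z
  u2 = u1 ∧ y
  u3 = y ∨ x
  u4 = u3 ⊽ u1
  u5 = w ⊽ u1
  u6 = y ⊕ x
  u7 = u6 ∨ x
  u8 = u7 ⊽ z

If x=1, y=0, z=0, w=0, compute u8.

u6 = 0 ⊕ 1 = 1
u7 = 1 ∨ 1 = 1
u8 = 1 ⊽ 0 = 0

0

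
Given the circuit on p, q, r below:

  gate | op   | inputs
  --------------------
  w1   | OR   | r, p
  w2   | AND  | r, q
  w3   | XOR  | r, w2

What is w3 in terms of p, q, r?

w2 = r AND q
w3 = r XOR w2 = r XOR (r AND q)

r XOR (r AND q)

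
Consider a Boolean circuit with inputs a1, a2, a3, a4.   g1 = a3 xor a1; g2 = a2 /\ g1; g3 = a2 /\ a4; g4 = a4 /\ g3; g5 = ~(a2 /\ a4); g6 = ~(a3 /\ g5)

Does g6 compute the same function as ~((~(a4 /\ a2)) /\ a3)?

g5 = ~(a2 /\ a4)
g6 = ~(a3 /\ g5) = ~(a3 /\ (~(a2 /\ a4)))
At a1=0, a2=0, a3=1, a4=0: circuit gives 0, formula gives 0.
At a1=0, a2=0, a3=0, a4=0: circuit gives 1, formula gives 1.
Agrees on all 16 inputs.

Yes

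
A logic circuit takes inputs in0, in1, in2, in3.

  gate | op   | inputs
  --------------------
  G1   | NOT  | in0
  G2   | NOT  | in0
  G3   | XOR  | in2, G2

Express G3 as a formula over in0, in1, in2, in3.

G2 = NOT in0
G3 = in2 XOR G2 = in2 XOR NOT in0

in2 XOR NOT in0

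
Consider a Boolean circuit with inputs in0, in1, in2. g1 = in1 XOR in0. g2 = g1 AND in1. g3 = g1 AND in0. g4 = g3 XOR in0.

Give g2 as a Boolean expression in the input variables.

g1 = in1 XOR in0
g2 = g1 AND in1 = (in1 XOR in0) AND in1

(in1 XOR in0) AND in1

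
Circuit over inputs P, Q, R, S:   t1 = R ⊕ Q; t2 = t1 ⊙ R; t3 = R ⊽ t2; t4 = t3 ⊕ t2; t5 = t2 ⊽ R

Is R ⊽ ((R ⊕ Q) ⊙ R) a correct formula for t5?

Yes

t1 = R ⊕ Q
t2 = t1 ⊙ R = (R ⊕ Q) ⊙ R
t5 = t2 ⊽ R = ((R ⊕ Q) ⊙ R) ⊽ R
At P=0, Q=0, R=0, S=0: circuit gives 0, formula gives 0.
At P=0, Q=1, R=0, S=0: circuit gives 1, formula gives 1.
Agrees on all 16 inputs.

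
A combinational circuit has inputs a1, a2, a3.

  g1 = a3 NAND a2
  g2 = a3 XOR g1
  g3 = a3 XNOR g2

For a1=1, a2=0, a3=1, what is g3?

0

g1 = 1 NAND 0 = 1
g2 = 1 XOR 1 = 0
g3 = 1 XNOR 0 = 0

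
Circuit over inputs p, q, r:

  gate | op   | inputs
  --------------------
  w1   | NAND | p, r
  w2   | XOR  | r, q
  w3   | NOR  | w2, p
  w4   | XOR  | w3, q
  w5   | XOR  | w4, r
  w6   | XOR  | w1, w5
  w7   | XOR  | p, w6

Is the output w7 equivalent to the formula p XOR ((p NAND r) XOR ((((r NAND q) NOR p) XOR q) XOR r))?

w1 = p NAND r
w2 = r XOR q
w3 = w2 NOR p = (r XOR q) NOR p
w4 = w3 XOR q = ((r XOR q) NOR p) XOR q
w5 = w4 XOR r = (((r XOR q) NOR p) XOR q) XOR r
w6 = w1 XOR w5 = (p NAND r) XOR ((((r XOR q) NOR p) XOR q) XOR r)
w7 = p XOR w6 = p XOR ((p NAND r) XOR ((((r XOR q) NOR p) XOR q) XOR r))
At p=0, q=0, r=0: circuit gives 0, formula gives 1.

No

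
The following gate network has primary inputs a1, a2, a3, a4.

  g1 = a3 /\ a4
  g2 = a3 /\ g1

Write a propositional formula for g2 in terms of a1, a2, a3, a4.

g1 = a3 /\ a4
g2 = a3 /\ g1 = a3 /\ (a3 /\ a4)

a3 /\ (a3 /\ a4)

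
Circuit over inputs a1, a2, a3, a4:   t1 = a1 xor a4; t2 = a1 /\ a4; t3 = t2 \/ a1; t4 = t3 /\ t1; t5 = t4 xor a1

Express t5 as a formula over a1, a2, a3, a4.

(((a1 /\ a4) \/ a1) /\ (a1 xor a4)) xor a1

t1 = a1 xor a4
t2 = a1 /\ a4
t3 = t2 \/ a1 = (a1 /\ a4) \/ a1
t4 = t3 /\ t1 = ((a1 /\ a4) \/ a1) /\ (a1 xor a4)
t5 = t4 xor a1 = (((a1 /\ a4) \/ a1) /\ (a1 xor a4)) xor a1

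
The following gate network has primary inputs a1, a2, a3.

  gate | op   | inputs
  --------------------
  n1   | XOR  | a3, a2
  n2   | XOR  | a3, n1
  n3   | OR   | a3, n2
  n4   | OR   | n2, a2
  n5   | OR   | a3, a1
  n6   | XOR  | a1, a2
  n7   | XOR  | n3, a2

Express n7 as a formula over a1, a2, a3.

n1 = a3 XOR a2
n2 = a3 XOR n1 = a3 XOR (a3 XOR a2)
n3 = a3 OR n2 = a3 OR (a3 XOR (a3 XOR a2))
n7 = n3 XOR a2 = (a3 OR (a3 XOR (a3 XOR a2))) XOR a2

(a3 OR (a3 XOR (a3 XOR a2))) XOR a2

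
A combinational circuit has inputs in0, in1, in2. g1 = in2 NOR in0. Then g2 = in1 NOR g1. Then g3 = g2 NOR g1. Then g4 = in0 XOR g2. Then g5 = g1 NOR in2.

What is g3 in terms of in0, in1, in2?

(in1 NOR (in2 NOR in0)) NOR (in2 NOR in0)

g1 = in2 NOR in0
g2 = in1 NOR g1 = in1 NOR (in2 NOR in0)
g3 = g2 NOR g1 = (in1 NOR (in2 NOR in0)) NOR (in2 NOR in0)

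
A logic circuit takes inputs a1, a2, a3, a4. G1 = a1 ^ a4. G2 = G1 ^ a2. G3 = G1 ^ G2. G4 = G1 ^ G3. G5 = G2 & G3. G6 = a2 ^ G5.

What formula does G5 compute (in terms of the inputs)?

((a1 ^ a4) ^ a2) & ((a1 ^ a4) ^ ((a1 ^ a4) ^ a2))

G1 = a1 ^ a4
G2 = G1 ^ a2 = (a1 ^ a4) ^ a2
G3 = G1 ^ G2 = (a1 ^ a4) ^ ((a1 ^ a4) ^ a2)
G5 = G2 & G3 = ((a1 ^ a4) ^ a2) & ((a1 ^ a4) ^ ((a1 ^ a4) ^ a2))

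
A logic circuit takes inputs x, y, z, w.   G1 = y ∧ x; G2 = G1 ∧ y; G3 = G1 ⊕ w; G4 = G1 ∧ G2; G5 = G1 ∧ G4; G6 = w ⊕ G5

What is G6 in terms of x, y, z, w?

G1 = y ∧ x
G2 = G1 ∧ y = (y ∧ x) ∧ y
G4 = G1 ∧ G2 = (y ∧ x) ∧ ((y ∧ x) ∧ y)
G5 = G1 ∧ G4 = (y ∧ x) ∧ ((y ∧ x) ∧ ((y ∧ x) ∧ y))
G6 = w ⊕ G5 = w ⊕ ((y ∧ x) ∧ ((y ∧ x) ∧ ((y ∧ x) ∧ y)))

w ⊕ ((y ∧ x) ∧ ((y ∧ x) ∧ ((y ∧ x) ∧ y)))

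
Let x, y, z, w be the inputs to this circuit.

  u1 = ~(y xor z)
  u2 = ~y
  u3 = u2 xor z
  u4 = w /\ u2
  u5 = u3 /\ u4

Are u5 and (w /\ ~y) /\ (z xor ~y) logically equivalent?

u2 = ~y
u3 = u2 xor z = ~y xor z
u4 = w /\ u2 = w /\ ~y
u5 = u3 /\ u4 = (~y xor z) /\ (w /\ ~y)
At x=0, y=0, z=0, w=0: circuit gives 0, formula gives 0.
At x=0, y=0, z=0, w=1: circuit gives 1, formula gives 1.
Agrees on all 16 inputs.

Yes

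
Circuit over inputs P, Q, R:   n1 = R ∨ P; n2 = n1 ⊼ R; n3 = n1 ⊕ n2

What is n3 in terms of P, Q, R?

n1 = R ∨ P
n2 = n1 ⊼ R = (R ∨ P) ⊼ R
n3 = n1 ⊕ n2 = (R ∨ P) ⊕ ((R ∨ P) ⊼ R)

(R ∨ P) ⊕ ((R ∨ P) ⊼ R)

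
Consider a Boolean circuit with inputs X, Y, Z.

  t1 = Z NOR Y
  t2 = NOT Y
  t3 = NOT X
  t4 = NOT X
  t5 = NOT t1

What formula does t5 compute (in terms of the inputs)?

NOT (Z NOR Y)

t1 = Z NOR Y
t5 = NOT t1 = NOT (Z NOR Y)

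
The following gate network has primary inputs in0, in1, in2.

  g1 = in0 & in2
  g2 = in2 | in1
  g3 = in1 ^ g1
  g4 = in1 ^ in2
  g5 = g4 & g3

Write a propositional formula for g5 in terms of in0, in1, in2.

g1 = in0 & in2
g3 = in1 ^ g1 = in1 ^ (in0 & in2)
g4 = in1 ^ in2
g5 = g4 & g3 = (in1 ^ in2) & (in1 ^ (in0 & in2))

(in1 ^ in2) & (in1 ^ (in0 & in2))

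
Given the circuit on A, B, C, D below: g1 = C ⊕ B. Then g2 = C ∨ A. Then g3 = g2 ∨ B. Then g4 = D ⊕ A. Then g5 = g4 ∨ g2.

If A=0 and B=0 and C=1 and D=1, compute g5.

1

g2 = 1 ∨ 0 = 1
g4 = 1 ⊕ 0 = 1
g5 = 1 ∨ 1 = 1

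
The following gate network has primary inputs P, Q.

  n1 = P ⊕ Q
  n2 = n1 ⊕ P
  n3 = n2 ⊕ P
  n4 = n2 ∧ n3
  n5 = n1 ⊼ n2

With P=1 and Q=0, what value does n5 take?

1

n1 = 1 ⊕ 0 = 1
n2 = 1 ⊕ 1 = 0
n5 = 1 ⊼ 0 = 1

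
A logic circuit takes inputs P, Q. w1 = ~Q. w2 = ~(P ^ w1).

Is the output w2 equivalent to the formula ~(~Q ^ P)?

Yes

w1 = ~Q
w2 = ~(P ^ w1) = ~(P ^ ~Q)
At P=0, Q=0: circuit gives 0, formula gives 0.
At P=0, Q=1: circuit gives 1, formula gives 1.
Agrees on all 4 inputs.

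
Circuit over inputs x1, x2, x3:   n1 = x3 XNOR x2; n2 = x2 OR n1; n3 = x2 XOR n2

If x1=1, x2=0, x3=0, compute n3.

1

n1 = 0 XNOR 0 = 1
n2 = 0 OR 1 = 1
n3 = 0 XOR 1 = 1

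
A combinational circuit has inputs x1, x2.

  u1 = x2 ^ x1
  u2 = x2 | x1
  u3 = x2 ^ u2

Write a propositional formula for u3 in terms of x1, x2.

u2 = x2 | x1
u3 = x2 ^ u2 = x2 ^ (x2 | x1)

x2 ^ (x2 | x1)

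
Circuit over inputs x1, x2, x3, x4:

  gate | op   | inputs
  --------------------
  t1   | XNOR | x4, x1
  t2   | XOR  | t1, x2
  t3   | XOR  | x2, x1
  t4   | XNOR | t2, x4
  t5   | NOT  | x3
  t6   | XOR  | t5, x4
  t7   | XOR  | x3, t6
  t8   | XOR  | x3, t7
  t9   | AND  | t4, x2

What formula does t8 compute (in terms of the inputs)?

t5 = NOT x3
t6 = t5 XOR x4 = NOT x3 XOR x4
t7 = x3 XOR t6 = x3 XOR (NOT x3 XOR x4)
t8 = x3 XOR t7 = x3 XOR (x3 XOR (NOT x3 XOR x4))

x3 XOR (x3 XOR (NOT x3 XOR x4))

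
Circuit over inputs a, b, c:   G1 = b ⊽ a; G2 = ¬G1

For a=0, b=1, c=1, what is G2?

1

G1 = 1 ⊽ 0 = 0
G2 = ¬0 = 1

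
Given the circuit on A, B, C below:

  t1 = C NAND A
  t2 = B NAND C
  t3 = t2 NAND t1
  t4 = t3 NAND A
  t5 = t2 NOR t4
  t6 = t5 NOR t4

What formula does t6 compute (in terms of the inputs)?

((B NAND C) NOR (((B NAND C) NAND (C NAND A)) NAND A)) NOR (((B NAND C) NAND (C NAND A)) NAND A)

t1 = C NAND A
t2 = B NAND C
t3 = t2 NAND t1 = (B NAND C) NAND (C NAND A)
t4 = t3 NAND A = ((B NAND C) NAND (C NAND A)) NAND A
t5 = t2 NOR t4 = (B NAND C) NOR (((B NAND C) NAND (C NAND A)) NAND A)
t6 = t5 NOR t4 = ((B NAND C) NOR (((B NAND C) NAND (C NAND A)) NAND A)) NOR (((B NAND C) NAND (C NAND A)) NAND A)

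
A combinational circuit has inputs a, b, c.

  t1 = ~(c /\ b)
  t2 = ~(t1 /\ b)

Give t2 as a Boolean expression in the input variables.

t1 = ~(c /\ b)
t2 = ~(t1 /\ b) = ~((~(c /\ b)) /\ b)

~((~(c /\ b)) /\ b)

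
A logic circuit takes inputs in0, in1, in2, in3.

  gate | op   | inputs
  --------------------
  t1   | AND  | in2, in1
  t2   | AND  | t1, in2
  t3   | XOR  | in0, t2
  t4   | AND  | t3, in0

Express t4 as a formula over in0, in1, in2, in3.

t1 = in2 AND in1
t2 = t1 AND in2 = (in2 AND in1) AND in2
t3 = in0 XOR t2 = in0 XOR ((in2 AND in1) AND in2)
t4 = t3 AND in0 = (in0 XOR ((in2 AND in1) AND in2)) AND in0

(in0 XOR ((in2 AND in1) AND in2)) AND in0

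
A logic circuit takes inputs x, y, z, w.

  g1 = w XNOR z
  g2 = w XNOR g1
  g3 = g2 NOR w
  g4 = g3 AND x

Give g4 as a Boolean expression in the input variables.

((w XNOR (w XNOR z)) NOR w) AND x

g1 = w XNOR z
g2 = w XNOR g1 = w XNOR (w XNOR z)
g3 = g2 NOR w = (w XNOR (w XNOR z)) NOR w
g4 = g3 AND x = ((w XNOR (w XNOR z)) NOR w) AND x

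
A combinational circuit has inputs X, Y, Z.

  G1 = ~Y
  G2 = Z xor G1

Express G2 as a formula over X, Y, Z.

Z xor ~Y

G1 = ~Y
G2 = Z xor G1 = Z xor ~Y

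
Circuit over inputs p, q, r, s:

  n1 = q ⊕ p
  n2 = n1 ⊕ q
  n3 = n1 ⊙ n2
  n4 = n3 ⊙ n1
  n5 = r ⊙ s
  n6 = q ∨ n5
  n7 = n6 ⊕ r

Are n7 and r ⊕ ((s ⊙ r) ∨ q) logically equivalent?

n5 = r ⊙ s
n6 = q ∨ n5 = q ∨ (r ⊙ s)
n7 = n6 ⊕ r = (q ∨ (r ⊙ s)) ⊕ r
At p=0, q=0, r=0, s=1: circuit gives 0, formula gives 0.
At p=0, q=0, r=0, s=0: circuit gives 1, formula gives 1.
Agrees on all 16 inputs.

Yes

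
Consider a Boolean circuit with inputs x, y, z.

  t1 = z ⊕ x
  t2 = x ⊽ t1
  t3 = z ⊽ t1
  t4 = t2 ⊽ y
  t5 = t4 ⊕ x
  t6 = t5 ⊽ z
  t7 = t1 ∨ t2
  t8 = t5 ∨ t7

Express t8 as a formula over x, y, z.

(((x ⊽ (z ⊕ x)) ⊽ y) ⊕ x) ∨ ((z ⊕ x) ∨ (x ⊽ (z ⊕ x)))

t1 = z ⊕ x
t2 = x ⊽ t1 = x ⊽ (z ⊕ x)
t4 = t2 ⊽ y = (x ⊽ (z ⊕ x)) ⊽ y
t5 = t4 ⊕ x = ((x ⊽ (z ⊕ x)) ⊽ y) ⊕ x
t7 = t1 ∨ t2 = (z ⊕ x) ∨ (x ⊽ (z ⊕ x))
t8 = t5 ∨ t7 = (((x ⊽ (z ⊕ x)) ⊽ y) ⊕ x) ∨ ((z ⊕ x) ∨ (x ⊽ (z ⊕ x)))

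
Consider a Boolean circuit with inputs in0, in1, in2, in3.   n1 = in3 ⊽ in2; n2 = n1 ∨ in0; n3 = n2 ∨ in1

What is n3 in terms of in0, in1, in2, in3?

n1 = in3 ⊽ in2
n2 = n1 ∨ in0 = (in3 ⊽ in2) ∨ in0
n3 = n2 ∨ in1 = ((in3 ⊽ in2) ∨ in0) ∨ in1

((in3 ⊽ in2) ∨ in0) ∨ in1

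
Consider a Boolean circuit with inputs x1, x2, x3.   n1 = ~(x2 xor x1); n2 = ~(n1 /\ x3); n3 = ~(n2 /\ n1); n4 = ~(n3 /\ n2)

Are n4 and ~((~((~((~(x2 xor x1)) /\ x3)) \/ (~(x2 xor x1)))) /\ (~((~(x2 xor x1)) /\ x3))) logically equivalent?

No

n1 = ~(x2 xor x1)
n2 = ~(n1 /\ x3) = ~((~(x2 xor x1)) /\ x3)
n3 = ~(n2 /\ n1) = ~((~((~(x2 xor x1)) /\ x3)) /\ (~(x2 xor x1)))
n4 = ~(n3 /\ n2) = ~((~((~((~(x2 xor x1)) /\ x3)) /\ (~(x2 xor x1)))) /\ (~((~(x2 xor x1)) /\ x3)))
At x1=0, x2=1, x3=0: circuit gives 0, formula gives 1.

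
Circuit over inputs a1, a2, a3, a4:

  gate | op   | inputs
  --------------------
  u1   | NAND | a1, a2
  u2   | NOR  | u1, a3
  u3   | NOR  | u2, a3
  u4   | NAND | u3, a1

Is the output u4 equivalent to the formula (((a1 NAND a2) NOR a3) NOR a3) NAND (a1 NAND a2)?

No

u1 = a1 NAND a2
u2 = u1 NOR a3 = (a1 NAND a2) NOR a3
u3 = u2 NOR a3 = ((a1 NAND a2) NOR a3) NOR a3
u4 = u3 NAND a1 = (((a1 NAND a2) NOR a3) NOR a3) NAND a1
At a1=0, a2=0, a3=0, a4=0: circuit gives 1, formula gives 0.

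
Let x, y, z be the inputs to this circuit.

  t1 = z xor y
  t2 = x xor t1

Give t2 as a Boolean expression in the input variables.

t1 = z xor y
t2 = x xor t1 = x xor (z xor y)

x xor (z xor y)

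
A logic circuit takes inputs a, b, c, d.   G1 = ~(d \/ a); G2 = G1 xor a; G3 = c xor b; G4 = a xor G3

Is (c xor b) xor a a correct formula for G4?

Yes

G3 = c xor b
G4 = a xor G3 = a xor (c xor b)
At a=0, b=0, c=0, d=0: circuit gives 0, formula gives 0.
At a=0, b=0, c=1, d=0: circuit gives 1, formula gives 1.
Agrees on all 16 inputs.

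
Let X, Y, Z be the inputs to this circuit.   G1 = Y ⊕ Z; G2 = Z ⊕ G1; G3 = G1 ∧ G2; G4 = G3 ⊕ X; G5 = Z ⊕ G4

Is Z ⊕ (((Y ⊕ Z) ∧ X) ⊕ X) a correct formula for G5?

G1 = Y ⊕ Z
G2 = Z ⊕ G1 = Z ⊕ (Y ⊕ Z)
G3 = G1 ∧ G2 = (Y ⊕ Z) ∧ (Z ⊕ (Y ⊕ Z))
G4 = G3 ⊕ X = ((Y ⊕ Z) ∧ (Z ⊕ (Y ⊕ Z))) ⊕ X
G5 = Z ⊕ G4 = Z ⊕ (((Y ⊕ Z) ∧ (Z ⊕ (Y ⊕ Z))) ⊕ X)
At X=0, Y=1, Z=0: circuit gives 1, formula gives 0.

No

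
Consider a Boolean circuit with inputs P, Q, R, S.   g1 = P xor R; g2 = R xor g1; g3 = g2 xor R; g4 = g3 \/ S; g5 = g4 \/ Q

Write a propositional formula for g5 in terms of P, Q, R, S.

g1 = P xor R
g2 = R xor g1 = R xor (P xor R)
g3 = g2 xor R = (R xor (P xor R)) xor R
g4 = g3 \/ S = ((R xor (P xor R)) xor R) \/ S
g5 = g4 \/ Q = (((R xor (P xor R)) xor R) \/ S) \/ Q

(((R xor (P xor R)) xor R) \/ S) \/ Q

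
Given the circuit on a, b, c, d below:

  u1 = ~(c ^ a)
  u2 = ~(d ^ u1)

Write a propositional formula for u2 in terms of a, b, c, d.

~(d ^ (~(c ^ a)))

u1 = ~(c ^ a)
u2 = ~(d ^ u1) = ~(d ^ (~(c ^ a)))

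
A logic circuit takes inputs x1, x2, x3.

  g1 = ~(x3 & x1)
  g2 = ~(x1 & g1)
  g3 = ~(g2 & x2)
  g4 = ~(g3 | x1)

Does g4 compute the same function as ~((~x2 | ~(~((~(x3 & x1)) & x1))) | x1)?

g1 = ~(x3 & x1)
g2 = ~(x1 & g1) = ~(x1 & (~(x3 & x1)))
g3 = ~(g2 & x2) = ~((~(x1 & (~(x3 & x1)))) & x2)
g4 = ~(g3 | x1) = ~((~((~(x1 & (~(x3 & x1)))) & x2)) | x1)
At x1=0, x2=0, x3=0: circuit gives 0, formula gives 0.
At x1=0, x2=1, x3=0: circuit gives 1, formula gives 1.
Agrees on all 8 inputs.

Yes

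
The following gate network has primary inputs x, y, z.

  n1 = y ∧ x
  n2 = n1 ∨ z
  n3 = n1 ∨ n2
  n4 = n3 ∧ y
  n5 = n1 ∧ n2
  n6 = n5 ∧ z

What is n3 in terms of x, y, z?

n1 = y ∧ x
n2 = n1 ∨ z = (y ∧ x) ∨ z
n3 = n1 ∨ n2 = (y ∧ x) ∨ ((y ∧ x) ∨ z)

(y ∧ x) ∨ ((y ∧ x) ∨ z)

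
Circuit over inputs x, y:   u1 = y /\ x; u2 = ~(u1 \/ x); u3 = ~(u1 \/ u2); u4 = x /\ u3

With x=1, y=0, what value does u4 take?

u1 = 0 /\ 1 = 0
u2 = ~(0 \/ 1) = 0
u3 = ~(0 \/ 0) = 1
u4 = 1 /\ 1 = 1

1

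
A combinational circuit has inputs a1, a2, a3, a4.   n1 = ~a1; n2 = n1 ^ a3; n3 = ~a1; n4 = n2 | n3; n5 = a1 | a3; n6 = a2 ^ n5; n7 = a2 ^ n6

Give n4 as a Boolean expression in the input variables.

n1 = ~a1
n2 = n1 ^ a3 = ~a1 ^ a3
n3 = ~a1
n4 = n2 | n3 = (~a1 ^ a3) | ~a1

(~a1 ^ a3) | ~a1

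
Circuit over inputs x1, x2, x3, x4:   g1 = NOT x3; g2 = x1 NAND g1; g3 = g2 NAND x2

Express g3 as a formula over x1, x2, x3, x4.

(x1 NAND NOT x3) NAND x2

g1 = NOT x3
g2 = x1 NAND g1 = x1 NAND NOT x3
g3 = g2 NAND x2 = (x1 NAND NOT x3) NAND x2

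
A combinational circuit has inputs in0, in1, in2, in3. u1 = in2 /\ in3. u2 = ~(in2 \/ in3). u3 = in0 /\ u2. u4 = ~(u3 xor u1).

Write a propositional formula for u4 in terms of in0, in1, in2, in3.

~((in0 /\ (~(in2 \/ in3))) xor (in2 /\ in3))

u1 = in2 /\ in3
u2 = ~(in2 \/ in3)
u3 = in0 /\ u2 = in0 /\ (~(in2 \/ in3))
u4 = ~(u3 xor u1) = ~((in0 /\ (~(in2 \/ in3))) xor (in2 /\ in3))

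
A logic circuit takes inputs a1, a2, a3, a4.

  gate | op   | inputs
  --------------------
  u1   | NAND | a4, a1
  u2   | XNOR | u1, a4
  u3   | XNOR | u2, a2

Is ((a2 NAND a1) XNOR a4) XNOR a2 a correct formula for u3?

No

u1 = a4 NAND a1
u2 = u1 XNOR a4 = (a4 NAND a1) XNOR a4
u3 = u2 XNOR a2 = ((a4 NAND a1) XNOR a4) XNOR a2
At a1=1, a2=0, a3=0, a4=1: circuit gives 1, formula gives 0.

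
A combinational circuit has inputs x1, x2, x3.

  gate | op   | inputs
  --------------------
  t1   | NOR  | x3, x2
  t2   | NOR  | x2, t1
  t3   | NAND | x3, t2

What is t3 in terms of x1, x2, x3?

t1 = x3 NOR x2
t2 = x2 NOR t1 = x2 NOR (x3 NOR x2)
t3 = x3 NAND t2 = x3 NAND (x2 NOR (x3 NOR x2))

x3 NAND (x2 NOR (x3 NOR x2))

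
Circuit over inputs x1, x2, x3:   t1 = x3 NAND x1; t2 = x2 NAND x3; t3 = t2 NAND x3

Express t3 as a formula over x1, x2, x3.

(x2 NAND x3) NAND x3

t2 = x2 NAND x3
t3 = t2 NAND x3 = (x2 NAND x3) NAND x3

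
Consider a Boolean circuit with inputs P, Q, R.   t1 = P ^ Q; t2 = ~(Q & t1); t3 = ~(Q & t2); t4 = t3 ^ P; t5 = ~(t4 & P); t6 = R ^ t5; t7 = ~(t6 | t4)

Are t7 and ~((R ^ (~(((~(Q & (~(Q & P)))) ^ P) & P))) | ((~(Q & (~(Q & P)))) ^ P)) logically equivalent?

t1 = P ^ Q
t2 = ~(Q & t1) = ~(Q & (P ^ Q))
t3 = ~(Q & t2) = ~(Q & (~(Q & (P ^ Q))))
t4 = t3 ^ P = (~(Q & (~(Q & (P ^ Q))))) ^ P
t5 = ~(t4 & P) = ~(((~(Q & (~(Q & (P ^ Q))))) ^ P) & P)
t6 = R ^ t5 = R ^ (~(((~(Q & (~(Q & (P ^ Q))))) ^ P) & P))
t7 = ~(t6 | t4) = ~((R ^ (~(((~(Q & (~(Q & (P ^ Q))))) ^ P) & P))) | ((~(Q & (~(Q & (P ^ Q))))) ^ P))
At P=0, Q=1, R=1: circuit gives 0, formula gives 1.

No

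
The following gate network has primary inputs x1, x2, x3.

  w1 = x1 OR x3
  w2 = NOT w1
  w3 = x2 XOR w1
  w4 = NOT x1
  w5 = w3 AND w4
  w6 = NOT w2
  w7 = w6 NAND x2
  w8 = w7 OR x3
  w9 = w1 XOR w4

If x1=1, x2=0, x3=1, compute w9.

w1 = 1 OR 1 = 1
w4 = NOT 1 = 0
w9 = 1 XOR 0 = 1

1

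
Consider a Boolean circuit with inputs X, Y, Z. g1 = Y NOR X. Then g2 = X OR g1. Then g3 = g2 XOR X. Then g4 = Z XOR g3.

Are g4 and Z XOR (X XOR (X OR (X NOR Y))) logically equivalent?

Yes

g1 = Y NOR X
g2 = X OR g1 = X OR (Y NOR X)
g3 = g2 XOR X = (X OR (Y NOR X)) XOR X
g4 = Z XOR g3 = Z XOR ((X OR (Y NOR X)) XOR X)
At X=0, Y=0, Z=1: circuit gives 0, formula gives 0.
At X=0, Y=0, Z=0: circuit gives 1, formula gives 1.
Agrees on all 8 inputs.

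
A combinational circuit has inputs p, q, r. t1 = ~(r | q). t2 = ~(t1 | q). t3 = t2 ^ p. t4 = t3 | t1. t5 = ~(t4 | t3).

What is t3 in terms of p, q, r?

t1 = ~(r | q)
t2 = ~(t1 | q) = ~((~(r | q)) | q)
t3 = t2 ^ p = (~((~(r | q)) | q)) ^ p

(~((~(r | q)) | q)) ^ p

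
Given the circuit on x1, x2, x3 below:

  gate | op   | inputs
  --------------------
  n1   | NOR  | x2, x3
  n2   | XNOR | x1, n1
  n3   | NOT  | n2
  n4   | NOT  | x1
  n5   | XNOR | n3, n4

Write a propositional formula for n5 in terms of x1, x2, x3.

NOT (x1 XNOR (x2 NOR x3)) XNOR NOT x1

n1 = x2 NOR x3
n2 = x1 XNOR n1 = x1 XNOR (x2 NOR x3)
n3 = NOT n2 = NOT (x1 XNOR (x2 NOR x3))
n4 = NOT x1
n5 = n3 XNOR n4 = NOT (x1 XNOR (x2 NOR x3)) XNOR NOT x1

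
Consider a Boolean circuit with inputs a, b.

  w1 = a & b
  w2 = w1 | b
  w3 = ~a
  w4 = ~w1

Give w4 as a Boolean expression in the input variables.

w1 = a & b
w4 = ~w1 = ~(a & b)

~(a & b)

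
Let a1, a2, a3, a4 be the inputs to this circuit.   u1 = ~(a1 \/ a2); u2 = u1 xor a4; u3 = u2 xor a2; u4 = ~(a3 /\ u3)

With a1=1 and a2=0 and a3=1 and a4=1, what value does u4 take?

u1 = ~(1 \/ 0) = 0
u2 = 0 xor 1 = 1
u3 = 1 xor 0 = 1
u4 = ~(1 /\ 1) = 0

0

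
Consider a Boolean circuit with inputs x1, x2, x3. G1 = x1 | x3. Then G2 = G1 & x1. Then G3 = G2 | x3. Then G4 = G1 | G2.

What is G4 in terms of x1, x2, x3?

G1 = x1 | x3
G2 = G1 & x1 = (x1 | x3) & x1
G4 = G1 | G2 = (x1 | x3) | ((x1 | x3) & x1)

(x1 | x3) | ((x1 | x3) & x1)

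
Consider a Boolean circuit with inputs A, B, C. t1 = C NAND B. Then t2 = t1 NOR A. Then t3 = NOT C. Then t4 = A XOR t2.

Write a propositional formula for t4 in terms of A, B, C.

A XOR ((C NAND B) NOR A)

t1 = C NAND B
t2 = t1 NOR A = (C NAND B) NOR A
t4 = A XOR t2 = A XOR ((C NAND B) NOR A)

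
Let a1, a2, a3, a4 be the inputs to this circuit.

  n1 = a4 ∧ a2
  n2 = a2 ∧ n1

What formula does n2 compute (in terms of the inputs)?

a2 ∧ (a4 ∧ a2)

n1 = a4 ∧ a2
n2 = a2 ∧ n1 = a2 ∧ (a4 ∧ a2)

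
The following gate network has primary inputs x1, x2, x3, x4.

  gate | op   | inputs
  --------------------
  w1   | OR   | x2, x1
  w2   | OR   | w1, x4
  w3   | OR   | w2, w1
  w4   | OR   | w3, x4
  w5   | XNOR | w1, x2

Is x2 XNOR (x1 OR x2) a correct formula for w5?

Yes

w1 = x2 OR x1
w5 = w1 XNOR x2 = (x2 OR x1) XNOR x2
At x1=1, x2=0, x3=0, x4=0: circuit gives 0, formula gives 0.
At x1=0, x2=0, x3=0, x4=0: circuit gives 1, formula gives 1.
Agrees on all 16 inputs.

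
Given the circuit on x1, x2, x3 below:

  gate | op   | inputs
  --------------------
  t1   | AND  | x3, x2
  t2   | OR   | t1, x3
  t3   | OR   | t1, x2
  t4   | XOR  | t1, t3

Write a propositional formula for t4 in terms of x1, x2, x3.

t1 = x3 AND x2
t3 = t1 OR x2 = (x3 AND x2) OR x2
t4 = t1 XOR t3 = (x3 AND x2) XOR ((x3 AND x2) OR x2)

(x3 AND x2) XOR ((x3 AND x2) OR x2)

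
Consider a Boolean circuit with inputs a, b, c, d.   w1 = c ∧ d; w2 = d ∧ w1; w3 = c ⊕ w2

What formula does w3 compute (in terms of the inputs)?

c ⊕ (d ∧ (c ∧ d))

w1 = c ∧ d
w2 = d ∧ w1 = d ∧ (c ∧ d)
w3 = c ⊕ w2 = c ⊕ (d ∧ (c ∧ d))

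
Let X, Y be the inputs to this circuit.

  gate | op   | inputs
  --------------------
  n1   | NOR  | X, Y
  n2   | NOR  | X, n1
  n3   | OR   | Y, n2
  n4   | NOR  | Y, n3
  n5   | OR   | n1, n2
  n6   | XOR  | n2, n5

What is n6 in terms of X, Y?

(X NOR (X NOR Y)) XOR ((X NOR Y) OR (X NOR (X NOR Y)))

n1 = X NOR Y
n2 = X NOR n1 = X NOR (X NOR Y)
n5 = n1 OR n2 = (X NOR Y) OR (X NOR (X NOR Y))
n6 = n2 XOR n5 = (X NOR (X NOR Y)) XOR ((X NOR Y) OR (X NOR (X NOR Y)))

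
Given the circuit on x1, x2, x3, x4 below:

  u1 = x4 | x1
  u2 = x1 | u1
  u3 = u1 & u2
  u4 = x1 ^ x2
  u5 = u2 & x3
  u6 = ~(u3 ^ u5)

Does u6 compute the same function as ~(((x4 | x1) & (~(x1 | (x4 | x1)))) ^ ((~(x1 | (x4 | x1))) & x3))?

u1 = x4 | x1
u2 = x1 | u1 = x1 | (x4 | x1)
u3 = u1 & u2 = (x4 | x1) & (x1 | (x4 | x1))
u5 = u2 & x3 = (x1 | (x4 | x1)) & x3
u6 = ~(u3 ^ u5) = ~(((x4 | x1) & (x1 | (x4 | x1))) ^ ((x1 | (x4 | x1)) & x3))
At x1=0, x2=0, x3=0, x4=1: circuit gives 0, formula gives 1.

No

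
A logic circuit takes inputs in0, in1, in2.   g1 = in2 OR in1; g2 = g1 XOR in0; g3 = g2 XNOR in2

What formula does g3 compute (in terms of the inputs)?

((in2 OR in1) XOR in0) XNOR in2

g1 = in2 OR in1
g2 = g1 XOR in0 = (in2 OR in1) XOR in0
g3 = g2 XNOR in2 = ((in2 OR in1) XOR in0) XNOR in2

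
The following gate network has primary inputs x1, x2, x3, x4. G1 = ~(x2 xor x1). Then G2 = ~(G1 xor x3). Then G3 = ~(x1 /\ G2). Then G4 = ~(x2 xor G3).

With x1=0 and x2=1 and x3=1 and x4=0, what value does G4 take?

G1 = ~(1 xor 0) = 0
G2 = ~(0 xor 1) = 0
G3 = ~(0 /\ 0) = 1
G4 = ~(1 xor 1) = 1

1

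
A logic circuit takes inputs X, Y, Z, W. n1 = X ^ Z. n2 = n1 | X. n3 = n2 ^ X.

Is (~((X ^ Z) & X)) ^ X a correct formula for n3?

No

n1 = X ^ Z
n2 = n1 | X = (X ^ Z) | X
n3 = n2 ^ X = ((X ^ Z) | X) ^ X
At X=0, Y=0, Z=0, W=0: circuit gives 0, formula gives 1.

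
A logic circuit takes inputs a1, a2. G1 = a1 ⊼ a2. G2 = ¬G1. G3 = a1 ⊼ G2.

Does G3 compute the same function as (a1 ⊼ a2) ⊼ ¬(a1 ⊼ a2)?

G1 = a1 ⊼ a2
G2 = ¬G1 = ¬(a1 ⊼ a2)
G3 = a1 ⊼ G2 = a1 ⊼ ¬(a1 ⊼ a2)
At a1=1, a2=1: circuit gives 0, formula gives 1.

No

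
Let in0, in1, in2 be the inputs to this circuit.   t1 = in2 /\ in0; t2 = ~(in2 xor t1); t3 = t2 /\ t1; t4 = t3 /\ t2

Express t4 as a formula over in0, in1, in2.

t1 = in2 /\ in0
t2 = ~(in2 xor t1) = ~(in2 xor (in2 /\ in0))
t3 = t2 /\ t1 = (~(in2 xor (in2 /\ in0))) /\ (in2 /\ in0)
t4 = t3 /\ t2 = ((~(in2 xor (in2 /\ in0))) /\ (in2 /\ in0)) /\ (~(in2 xor (in2 /\ in0)))

((~(in2 xor (in2 /\ in0))) /\ (in2 /\ in0)) /\ (~(in2 xor (in2 /\ in0)))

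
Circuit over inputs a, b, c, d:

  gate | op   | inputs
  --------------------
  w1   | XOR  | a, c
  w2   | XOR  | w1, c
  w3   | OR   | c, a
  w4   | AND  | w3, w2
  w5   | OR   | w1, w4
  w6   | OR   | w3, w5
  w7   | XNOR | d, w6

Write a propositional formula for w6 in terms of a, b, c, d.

(c OR a) OR ((a XOR c) OR ((c OR a) AND ((a XOR c) XOR c)))

w1 = a XOR c
w2 = w1 XOR c = (a XOR c) XOR c
w3 = c OR a
w4 = w3 AND w2 = (c OR a) AND ((a XOR c) XOR c)
w5 = w1 OR w4 = (a XOR c) OR ((c OR a) AND ((a XOR c) XOR c))
w6 = w3 OR w5 = (c OR a) OR ((a XOR c) OR ((c OR a) AND ((a XOR c) XOR c)))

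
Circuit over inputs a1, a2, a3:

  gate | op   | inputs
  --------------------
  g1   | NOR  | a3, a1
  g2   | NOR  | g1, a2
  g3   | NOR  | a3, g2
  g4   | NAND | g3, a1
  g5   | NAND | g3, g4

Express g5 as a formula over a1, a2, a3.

g1 = a3 NOR a1
g2 = g1 NOR a2 = (a3 NOR a1) NOR a2
g3 = a3 NOR g2 = a3 NOR ((a3 NOR a1) NOR a2)
g4 = g3 NAND a1 = (a3 NOR ((a3 NOR a1) NOR a2)) NAND a1
g5 = g3 NAND g4 = (a3 NOR ((a3 NOR a1) NOR a2)) NAND ((a3 NOR ((a3 NOR a1) NOR a2)) NAND a1)

(a3 NOR ((a3 NOR a1) NOR a2)) NAND ((a3 NOR ((a3 NOR a1) NOR a2)) NAND a1)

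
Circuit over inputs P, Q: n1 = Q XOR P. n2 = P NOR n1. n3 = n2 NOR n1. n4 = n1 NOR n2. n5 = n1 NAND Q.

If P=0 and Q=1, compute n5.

n1 = 1 XOR 0 = 1
n5 = 1 NAND 1 = 0

0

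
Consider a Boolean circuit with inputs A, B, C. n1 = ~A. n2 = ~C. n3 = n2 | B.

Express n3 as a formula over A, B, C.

n2 = ~C
n3 = n2 | B = ~C | B

~C | B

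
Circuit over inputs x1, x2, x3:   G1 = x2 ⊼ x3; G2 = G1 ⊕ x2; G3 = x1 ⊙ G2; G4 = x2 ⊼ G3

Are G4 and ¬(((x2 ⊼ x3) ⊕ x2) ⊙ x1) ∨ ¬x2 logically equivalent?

G1 = x2 ⊼ x3
G2 = G1 ⊕ x2 = (x2 ⊼ x3) ⊕ x2
G3 = x1 ⊙ G2 = x1 ⊙ ((x2 ⊼ x3) ⊕ x2)
G4 = x2 ⊼ G3 = x2 ⊼ (x1 ⊙ ((x2 ⊼ x3) ⊕ x2))
At x1=0, x2=1, x3=0: circuit gives 0, formula gives 0.
At x1=0, x2=0, x3=0: circuit gives 1, formula gives 1.
Agrees on all 8 inputs.

Yes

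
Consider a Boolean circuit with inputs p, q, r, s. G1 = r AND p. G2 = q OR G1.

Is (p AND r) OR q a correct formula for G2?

G1 = r AND p
G2 = q OR G1 = q OR (r AND p)
At p=0, q=0, r=0, s=0: circuit gives 0, formula gives 0.
At p=0, q=1, r=0, s=0: circuit gives 1, formula gives 1.
Agrees on all 16 inputs.

Yes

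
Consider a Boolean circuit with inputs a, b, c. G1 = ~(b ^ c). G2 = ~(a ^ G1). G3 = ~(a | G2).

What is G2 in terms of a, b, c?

~(a ^ (~(b ^ c)))

G1 = ~(b ^ c)
G2 = ~(a ^ G1) = ~(a ^ (~(b ^ c)))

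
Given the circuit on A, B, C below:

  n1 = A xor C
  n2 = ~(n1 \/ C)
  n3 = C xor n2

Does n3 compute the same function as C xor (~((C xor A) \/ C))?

n1 = A xor C
n2 = ~(n1 \/ C) = ~((A xor C) \/ C)
n3 = C xor n2 = C xor (~((A xor C) \/ C))
At A=1, B=0, C=0: circuit gives 0, formula gives 0.
At A=0, B=0, C=0: circuit gives 1, formula gives 1.
Agrees on all 8 inputs.

Yes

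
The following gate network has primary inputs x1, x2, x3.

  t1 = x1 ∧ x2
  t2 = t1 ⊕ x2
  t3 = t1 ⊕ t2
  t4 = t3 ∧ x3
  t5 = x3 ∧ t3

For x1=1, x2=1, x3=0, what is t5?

0

t1 = 1 ∧ 1 = 1
t2 = 1 ⊕ 1 = 0
t3 = 1 ⊕ 0 = 1
t5 = 0 ∧ 1 = 0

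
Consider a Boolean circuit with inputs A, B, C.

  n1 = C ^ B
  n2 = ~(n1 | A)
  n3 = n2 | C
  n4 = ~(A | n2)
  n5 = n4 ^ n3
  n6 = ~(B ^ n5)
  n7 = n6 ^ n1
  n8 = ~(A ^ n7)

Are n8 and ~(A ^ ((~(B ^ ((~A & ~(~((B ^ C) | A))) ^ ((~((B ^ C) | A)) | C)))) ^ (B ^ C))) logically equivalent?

Yes

n1 = C ^ B
n2 = ~(n1 | A) = ~((C ^ B) | A)
n3 = n2 | C = (~((C ^ B) | A)) | C
n4 = ~(A | n2) = ~(A | (~((C ^ B) | A)))
n5 = n4 ^ n3 = (~(A | (~((C ^ B) | A)))) ^ ((~((C ^ B) | A)) | C)
n6 = ~(B ^ n5) = ~(B ^ ((~(A | (~((C ^ B) | A)))) ^ ((~((C ^ B) | A)) | C)))
n7 = n6 ^ n1 = (~(B ^ ((~(A | (~((C ^ B) | A)))) ^ ((~((C ^ B) | A)) | C)))) ^ (C ^ B)
n8 = ~(A ^ n7) = ~(A ^ ((~(B ^ ((~(A | (~((C ^ B) | A)))) ^ ((~((C ^ B) | A)) | C)))) ^ (C ^ B)))
At A=0, B=1, C=1: circuit gives 0, formula gives 0.
At A=0, B=0, C=0: circuit gives 1, formula gives 1.
Agrees on all 8 inputs.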